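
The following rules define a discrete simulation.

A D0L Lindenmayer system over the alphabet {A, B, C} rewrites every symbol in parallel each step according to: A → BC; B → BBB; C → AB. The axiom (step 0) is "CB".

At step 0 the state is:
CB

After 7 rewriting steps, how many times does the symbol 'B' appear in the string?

3280

k=0  CB
k=1  ABBBB
k=2  BCBBBBBBBBBBBB
k=3  BBBABBBBBBBBBBBBBBBBBBBBBBBBBBBBBBBBBBBBB
k=4  BBBBBBBBBBCBBBBBBBBBBBBBBBBBBBBBBBBBBBBBBBBBBBBBBBBBBBBBBB…BBBBBBBBBBBBBBBBBBBBBBBBBBBBBBBBBBBBBBBBBBBBBBBBBBBBBBBBBB  (len 122)
k=5  BBBBBBBBBBBBBBBBBBBBBBBBBBBBBBABBBBBBBBBBBBBBBBBBBBBBBBBBB…BBBBBBBBBBBBBBBBBBBBBBBBBBBBBBBBBBBBBBBBBBBBBBBBBBBBBBBBBB  (len 365)
k=6  BBBBBBBBBBBBBBBBBBBBBBBBBBBBBBBBBBBBBBBBBBBBBBBBBBBBBBBBBB…BBBBBBBBBBBBBBBBBBBBBBBBBBBBBBBBBBBBBBBBBBBBBBBBBBBBBBBBBB  (len 1094)
k=7  BBBBBBBBBBBBBBBBBBBBBBBBBBBBBBBBBBBBBBBBBBBBBBBBBBBBBBBBBB…BBBBBBBBBBBBBBBBBBBBBBBBBBBBBBBBBBBBBBBBBBBBBBBBBBBBBBBBBB  (len 3281)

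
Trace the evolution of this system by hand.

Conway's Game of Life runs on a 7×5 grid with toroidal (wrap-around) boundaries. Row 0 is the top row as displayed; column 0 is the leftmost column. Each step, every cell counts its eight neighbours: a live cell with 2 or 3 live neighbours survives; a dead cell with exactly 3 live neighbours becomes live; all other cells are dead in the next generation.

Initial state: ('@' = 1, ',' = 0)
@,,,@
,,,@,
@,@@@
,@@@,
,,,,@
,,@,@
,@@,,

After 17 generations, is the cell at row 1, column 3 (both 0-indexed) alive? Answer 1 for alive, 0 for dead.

0

t=0: @,,,@
,,,@,
@,@@@
,@@@,
,,,,@
,,@,@
,@@,,
t=1: @@@@@
,@@,,
@,,,,
,@,,,
@@,,@
@@@,,
,@@,@
t=2: ,,,,@
,,,,,
@,@,,
,@,,@
,,,,@
,,,,,
,,,,,
t=3: ,,,,,
,,,,,
@@,,,
,@,@@
@,,,,
,,,,,
,,,,,
t=4: ,,,,,
,,,,,
@@@,@
,@@,@
@,,,@
,,,,,
,,,,,
t=5: ,,,,,
@@,,,
,,@,@
,,@,,
@@,@@
,,,,,
,,,,,
t=6: ,,,,,
@@,,,
@,@@,
,,@,,
@@@@@
@,,,@
,,,,,
t=7: ,,,,,
@@@,@
@,@@@
,,,,,
,,@,,
,,@,,
,,,,,
t=8: @@,,,
,,@,,
,,@,,
,@@,@
,,,,,
,,,,,
,,,,,
t=9: ,@,,,
,,@,,
,,@,,
,@@@,
,,,,,
,,,,,
,,,,,
t=10: ,,,,,
,@@,,
,,,,,
,@@@,
,,@,,
,,,,,
,,,,,
t=11: ,,,,,
,,,,,
,,,@,
,@@@,
,@@@,
,,,,,
,,,,,
t=12: ,,,,,
,,,,,
,,,@,
,@,,@
,@,@,
,,@,,
,,,,,
t=13: ,,,,,
,,,,,
,,,,,
@,,@@
@@,@,
,,@,,
,,,,,
t=14: ,,,,,
,,,,,
,,,,@
@@@@,
@@,@,
,@@,,
,,,,,
t=15: ,,,,,
,,,,,
@@@@@
,,,@,
,,,@,
@@@,,
,,,,,
t=16: ,,,,,
@@@@@
@@@@@
@@,,,
,@,@@
,@@,,
,@,,,
t=17: ,,,@@
,,,,,
,,,,,
,,,,,
,,,@@
,@,@,
,@@,,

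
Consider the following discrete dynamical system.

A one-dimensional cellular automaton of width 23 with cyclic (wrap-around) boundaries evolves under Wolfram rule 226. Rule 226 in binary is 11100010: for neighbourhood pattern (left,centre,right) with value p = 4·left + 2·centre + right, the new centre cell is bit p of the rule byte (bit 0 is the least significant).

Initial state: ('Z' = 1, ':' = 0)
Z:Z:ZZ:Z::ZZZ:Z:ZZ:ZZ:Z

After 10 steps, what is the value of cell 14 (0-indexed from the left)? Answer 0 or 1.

1

0) Z:Z:ZZ:Z::ZZZ:Z:ZZ:ZZ:Z
1) ZZ:Z:ZZ::Z:ZZZ:Z:ZZ:ZZ:
2) :ZZ:Z:Z:Z:Z:ZZZ:Z:ZZ:ZZ
3) Z:ZZ:Z:Z:Z:Z:ZZZ:Z:ZZ:Z
4) ZZ:ZZ:Z:Z:Z:Z:ZZZ:Z:ZZ:
5) :ZZ:ZZ:Z:Z:Z:Z:ZZZ:Z:ZZ
6) Z:ZZ:ZZ:Z:Z:Z:Z:ZZZ:Z:Z
7) ZZ:ZZ:ZZ:Z:Z:Z:Z:ZZZ:Z:
8) :ZZ:ZZ:ZZ:Z:Z:Z:Z:ZZZ:Z
9) Z:ZZ:ZZ:ZZ:Z:Z:Z:Z:ZZZ:
10) :Z:ZZ:ZZ:ZZ:Z:Z:Z:Z:ZZZ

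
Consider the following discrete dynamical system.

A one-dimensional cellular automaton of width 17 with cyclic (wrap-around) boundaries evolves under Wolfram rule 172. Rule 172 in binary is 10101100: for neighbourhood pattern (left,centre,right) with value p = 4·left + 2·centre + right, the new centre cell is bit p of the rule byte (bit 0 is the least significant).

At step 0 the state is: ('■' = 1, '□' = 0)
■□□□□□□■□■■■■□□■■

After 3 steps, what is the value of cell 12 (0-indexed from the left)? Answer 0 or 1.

gen 0: ■□□□□□□■□■■■■□□■■
gen 1: □□□□□□□■■■■■□□□■■
gen 2: □□□□□□□■■■■□□□□■□
gen 3: □□□□□□□■■■□□□□□■□

0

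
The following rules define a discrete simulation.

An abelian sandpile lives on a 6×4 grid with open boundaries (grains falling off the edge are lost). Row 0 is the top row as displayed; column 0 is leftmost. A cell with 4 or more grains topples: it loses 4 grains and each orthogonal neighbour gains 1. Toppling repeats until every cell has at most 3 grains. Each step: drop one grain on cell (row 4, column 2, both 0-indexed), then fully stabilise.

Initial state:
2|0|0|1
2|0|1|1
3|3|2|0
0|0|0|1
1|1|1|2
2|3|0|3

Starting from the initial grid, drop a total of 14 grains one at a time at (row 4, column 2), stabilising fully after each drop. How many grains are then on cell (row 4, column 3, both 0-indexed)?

3

k=0  2|0|0|1
2|0|1|1
3|3|2|0
0|0|0|1
1|1|1|2
2|3|0|3
k=1  2|0|0|1
2|0|1|1
3|3|2|0
0|0|0|1
1|1|2|2
2|3|0|3
k=2  2|0|0|1
2|0|1|1
3|3|2|0
0|0|0|1
1|1|3|2
2|3|0|3
k=3  2|0|0|1
2|0|1|1
3|3|2|0
0|0|1|1
1|2|0|3
2|3|1|3
k=4  2|0|0|1
2|0|1|1
3|3|2|0
0|0|1|1
1|2|1|3
2|3|1|3
k=5  2|0|0|1
2|0|1|1
3|3|2|0
0|0|1|1
1|2|2|3
2|3|1|3
k=6  2|0|0|1
2|0|1|1
3|3|2|0
0|0|1|1
1|2|3|3
2|3|1|3
k=7  2|0|0|1
2|0|1|1
3|3|2|0
0|0|2|2
1|3|1|1
2|3|3|0
k=8  2|0|0|1
2|0|1|1
3|3|2|0
0|0|2|2
1|3|2|1
2|3|3|0
k=9  2|0|0|1
2|0|1|1
3|3|2|0
0|0|2|2
1|3|3|1
2|3|3|0
k=10  2|0|0|1
2|0|1|1
3|3|2|0
0|1|3|2
2|1|2|2
3|1|1|1
k=11  2|0|0|1
2|0|1|1
3|3|2|0
0|1|3|2
2|1|3|2
3|1|1|1
k=12  2|0|0|1
2|0|1|1
3|3|3|0
0|2|0|3
2|2|1|3
3|1|2|1
k=13  2|0|0|1
2|0|1|1
3|3|3|0
0|2|0|3
2|2|2|3
3|1|2|1
k=14  2|0|0|1
2|0|1|1
3|3|3|0
0|2|0|3
2|2|3|3
3|1|2|1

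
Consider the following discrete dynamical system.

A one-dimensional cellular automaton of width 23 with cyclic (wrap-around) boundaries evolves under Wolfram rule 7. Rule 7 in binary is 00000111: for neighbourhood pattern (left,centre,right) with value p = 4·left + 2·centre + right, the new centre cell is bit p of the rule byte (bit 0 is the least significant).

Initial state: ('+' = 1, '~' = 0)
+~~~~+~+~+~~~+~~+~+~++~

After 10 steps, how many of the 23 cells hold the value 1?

0) +~~~~+~+~+~~~+~~+~+~++~
1) +~++++~+~+~+++~++~+~~~~
2) +~~~~~~+~+~~~~~~~~+~+++
3) ~~++++++~+~++++++++~~~~
4) ++~~~~~~~+~~~~~~~~~~+++
5) ~~~+++++++~+++++++++~~~
6) +++~~~~~~~~~~~~~~~~~~++
7) ~~~~+++++++++++++++++~~
8) ++++~~~~~~~~~~~~~~~~~~+
9) ~~~~~+++++++++++++++++~
10) +++++~~~~~~~~~~~~~~~~~~

5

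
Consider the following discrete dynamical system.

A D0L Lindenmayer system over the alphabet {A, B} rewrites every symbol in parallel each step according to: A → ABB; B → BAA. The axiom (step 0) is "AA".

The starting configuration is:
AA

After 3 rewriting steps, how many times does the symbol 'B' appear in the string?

28

t=0: AA
t=1: ABBABB
t=2: ABBBAABAAABBBAABAA
t=3: ABBBAABAABAAABBABBBAAABBABBABBBAABAABAAABBABBBAAABBABB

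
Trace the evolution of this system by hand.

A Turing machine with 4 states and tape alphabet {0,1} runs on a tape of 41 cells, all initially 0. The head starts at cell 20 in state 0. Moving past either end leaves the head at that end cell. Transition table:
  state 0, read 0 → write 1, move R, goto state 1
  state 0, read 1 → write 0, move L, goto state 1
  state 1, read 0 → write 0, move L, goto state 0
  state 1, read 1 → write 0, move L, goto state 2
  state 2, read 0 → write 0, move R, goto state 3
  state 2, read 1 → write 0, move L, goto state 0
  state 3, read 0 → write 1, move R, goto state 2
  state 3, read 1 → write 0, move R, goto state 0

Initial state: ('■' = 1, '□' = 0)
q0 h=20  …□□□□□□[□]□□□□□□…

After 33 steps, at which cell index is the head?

t=0: q0 h=20  …□□□□□□[□]□□□□□□…
t=1: q1 h=21  …□□□□□■[□]□□□□□□…
t=2: q0 h=20  …□□□□□□[■]□□□□□□…
t=3: q1 h=19  …□□□□□□[□]□□□□□□…
t=4: q0 h=18  …□□□□□□[□]□□□□□□…
t=5: q1 h=19  …□□□□□■[□]□□□□□□…
t=6: q0 h=18  …□□□□□□[■]□□□□□□…
t=7: q1 h=17  …□□□□□□[□]□□□□□□…
t=8: q0 h=16  …□□□□□□[□]□□□□□□…
t=9: q1 h=17  …□□□□□■[□]□□□□□□…
t=10: q0 h=16  …□□□□□□[■]□□□□□□…
t=11: q1 h=15  …□□□□□□[□]□□□□□□…
t=12: q0 h=14  …□□□□□□[□]□□□□□□…
t=13: q1 h=15  …□□□□□■[□]□□□□□□…
t=14: q0 h=14  …□□□□□□[■]□□□□□□…
t=15: q1 h=13  …□□□□□□[□]□□□□□□…
t=16: q0 h=12  …□□□□□□[□]□□□□□□…
t=17: q1 h=13  …□□□□□■[□]□□□□□□…
t=18: q0 h=12  …□□□□□□[■]□□□□□□…
t=19: q1 h=11  …□□□□□□[□]□□□□□□…
t=20: q0 h=10  …□□□□□□[□]□□□□□□…
t=21: q1 h=11  …□□□□□■[□]□□□□□□…
t=22: q0 h=10  …□□□□□□[■]□□□□□□…
t=23: q1 h= 9  …□□□□□□[□]□□□□□□…
t=24: q0 h= 8  …□□□□□□[□]□□□□□□…
t=25: q1 h= 9  …□□□□□■[□]□□□□□□…
t=26: q0 h= 8  …□□□□□□[■]□□□□□□…
t=27: q1 h= 7  …□□□□□□[□]□□□□□□…
t=28: q0 h= 6  |□□□□□□[□]□□□□□□…
t=29: q1 h= 7  …□□□□□■[□]□□□□□□…
t=30: q0 h= 6  |□□□□□□[■]□□□□□□…
t=31: q1 h= 5  |□□□□□[□]□□□□□□…
t=32: q0 h= 4  |□□□□[□]□□□□□□…
t=33: q1 h= 5  |□□□□■[□]□□□□□□…

5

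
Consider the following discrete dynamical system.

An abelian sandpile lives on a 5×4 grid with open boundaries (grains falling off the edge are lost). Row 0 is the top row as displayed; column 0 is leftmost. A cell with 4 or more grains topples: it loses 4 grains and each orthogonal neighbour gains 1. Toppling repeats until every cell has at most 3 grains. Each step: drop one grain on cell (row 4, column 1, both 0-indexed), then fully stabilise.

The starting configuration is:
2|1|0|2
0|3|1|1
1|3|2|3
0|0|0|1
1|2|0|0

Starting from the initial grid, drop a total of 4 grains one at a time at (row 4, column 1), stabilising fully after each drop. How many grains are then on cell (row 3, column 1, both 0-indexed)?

1

k=0  2|1|0|2
0|3|1|1
1|3|2|3
0|0|0|1
1|2|0|0
k=1  2|1|0|2
0|3|1|1
1|3|2|3
0|0|0|1
1|3|0|0
k=2  2|1|0|2
0|3|1|1
1|3|2|3
0|1|0|1
2|0|1|0
k=3  2|1|0|2
0|3|1|1
1|3|2|3
0|1|0|1
2|1|1|0
k=4  2|1|0|2
0|3|1|1
1|3|2|3
0|1|0|1
2|2|1|0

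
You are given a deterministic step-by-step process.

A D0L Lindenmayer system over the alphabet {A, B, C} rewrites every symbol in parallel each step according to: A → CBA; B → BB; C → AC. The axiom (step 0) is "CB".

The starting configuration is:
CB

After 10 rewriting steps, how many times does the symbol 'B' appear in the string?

step 0: CB
step 1: ACBB
step 2: CBAACBBBB
step 3: ACBBCBACBAACBBBBBBBB
step 4: CBAACBBBBACBBCBAACBBCBACBAACBBBBBBBBBBBBBBBB
step 5: ACBBCBACBAACBBBBBBBBCBAACBBBBACBBCBACBAACBBBBACBBCBAACBBCBACBAACBBBBBBBBBBBBBBBBBBBBBBBBBBBBBBBB
step 6: CBAACBBBBACBBCBAACBBCBACBAACBBBBBBBBBBBBBBBBACBBCBACBAACBB…BBBBBBBBBBBBBBBBBBBBBBBBBBBBBBBBBBBBBBBBBBBBBBBBBBBBBBBBBB  (len 208)
step 7: ACBBCBACBAACBBBBBBBBCBAACBBBBACBBCBACBAACBBBBACBBCBAACBBCB…BBBBBBBBBBBBBBBBBBBBBBBBBBBBBBBBBBBBBBBBBBBBBBBBBBBBBBBBBB  (len 448)
step 8: CBAACBBBBACBBCBAACBBCBACBAACBBBBBBBBBBBBBBBBACBBCBACBAACBB…BBBBBBBBBBBBBBBBBBBBBBBBBBBBBBBBBBBBBBBBBBBBBBBBBBBBBBBBBB  (len 960)
step 9: ACBBCBACBAACBBBBBBBBCBAACBBBBACBBCBACBAACBBBBACBBCBAACBBCB…BBBBBBBBBBBBBBBBBBBBBBBBBBBBBBBBBBBBBBBBBBBBBBBBBBBBBBBBBB  (len 2048)
step 10: CBAACBBBBACBBCBAACBBCBACBAACBBBBBBBBBBBBBBBBACBBCBACBAACBB…BBBBBBBBBBBBBBBBBBBBBBBBBBBBBBBBBBBBBBBBBBBBBBBBBBBBBBBBBB  (len 4352)

3328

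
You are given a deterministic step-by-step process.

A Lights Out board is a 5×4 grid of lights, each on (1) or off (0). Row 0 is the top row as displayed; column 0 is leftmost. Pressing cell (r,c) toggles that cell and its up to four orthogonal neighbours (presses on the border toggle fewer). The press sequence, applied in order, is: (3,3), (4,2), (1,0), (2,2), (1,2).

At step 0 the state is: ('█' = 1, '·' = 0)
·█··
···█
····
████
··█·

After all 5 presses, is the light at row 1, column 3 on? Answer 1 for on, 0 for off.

0

step 0: ·█··
···█
····
████
··█·
step 1: ·█··
···█
···█
██··
··██
step 2: ·█··
···█
···█
███·
·█··
step 3: ██··
██·█
█··█
███·
·█··
step 4: ██··
████
███·
██··
·█··
step 5: ███·
█···
██··
██··
·█··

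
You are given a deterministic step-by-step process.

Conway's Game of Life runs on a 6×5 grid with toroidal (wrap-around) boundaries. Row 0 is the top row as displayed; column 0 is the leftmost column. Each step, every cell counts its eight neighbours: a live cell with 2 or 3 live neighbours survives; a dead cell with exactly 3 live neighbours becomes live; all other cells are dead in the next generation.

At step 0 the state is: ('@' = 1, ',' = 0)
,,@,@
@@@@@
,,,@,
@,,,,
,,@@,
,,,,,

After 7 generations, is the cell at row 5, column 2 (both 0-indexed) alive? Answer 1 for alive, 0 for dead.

0

t=0: ,,@,@
@@@@@
,,,@,
@,,,,
,,@@,
,,,,,
t=1: ,,@,@
@@,,,
,,,@,
,,@@@
,,,,,
,,@,,
t=2: @,@@,
@@@@@
@@,@,
,,@@@
,,@,,
,,,@,
t=3: @,,,,
,,,,,
,,,,,
@,,,@
,,@,@
,@,@@
t=4: @,,,@
,,,,,
,,,,,
@,,@@
,@@,,
,@@@@
t=5: @@@,@
,,,,,
,,,,@
@@@@@
,,,,,
,,,,@
t=6: @@,@@
,@,@@
,@@,@
@@@@@
,@@,,
,@,@@
t=7: ,@,,,
,,,,,
,,,,,
,,,,@
,,,,,
,,,,,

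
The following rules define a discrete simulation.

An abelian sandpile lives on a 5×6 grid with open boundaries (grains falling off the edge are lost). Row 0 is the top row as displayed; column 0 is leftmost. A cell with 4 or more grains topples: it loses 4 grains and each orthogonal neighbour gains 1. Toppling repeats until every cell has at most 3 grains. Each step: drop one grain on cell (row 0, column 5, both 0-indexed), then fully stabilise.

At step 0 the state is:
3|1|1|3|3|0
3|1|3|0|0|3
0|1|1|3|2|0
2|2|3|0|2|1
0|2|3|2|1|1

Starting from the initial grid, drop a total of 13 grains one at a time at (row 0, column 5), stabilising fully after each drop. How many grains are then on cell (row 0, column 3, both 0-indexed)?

gen 0: 3|1|1|3|3|0
3|1|3|0|0|3
0|1|1|3|2|0
2|2|3|0|2|1
0|2|3|2|1|1
gen 1: 3|1|1|3|3|1
3|1|3|0|0|3
0|1|1|3|2|0
2|2|3|0|2|1
0|2|3|2|1|1
gen 2: 3|1|1|3|3|2
3|1|3|0|0|3
0|1|1|3|2|0
2|2|3|0|2|1
0|2|3|2|1|1
gen 3: 3|1|1|3|3|3
3|1|3|0|0|3
0|1|1|3|2|0
2|2|3|0|2|1
0|2|3|2|1|1
gen 4: 3|1|2|0|1|2
3|1|3|1|2|0
0|1|1|3|2|1
2|2|3|0|2|1
0|2|3|2|1|1
gen 5: 3|1|2|0|1|3
3|1|3|1|2|0
0|1|1|3|2|1
2|2|3|0|2|1
0|2|3|2|1|1
gen 6: 3|1|2|0|2|0
3|1|3|1|2|1
0|1|1|3|2|1
2|2|3|0|2|1
0|2|3|2|1|1
gen 7: 3|1|2|0|2|1
3|1|3|1|2|1
0|1|1|3|2|1
2|2|3|0|2|1
0|2|3|2|1|1
gen 8: 3|1|2|0|2|2
3|1|3|1|2|1
0|1|1|3|2|1
2|2|3|0|2|1
0|2|3|2|1|1
gen 9: 3|1|2|0|2|3
3|1|3|1|2|1
0|1|1|3|2|1
2|2|3|0|2|1
0|2|3|2|1|1
gen 10: 3|1|2|0|3|0
3|1|3|1|2|2
0|1|1|3|2|1
2|2|3|0|2|1
0|2|3|2|1|1
gen 11: 3|1|2|0|3|1
3|1|3|1|2|2
0|1|1|3|2|1
2|2|3|0|2|1
0|2|3|2|1|1
gen 12: 3|1|2|0|3|2
3|1|3|1|2|2
0|1|1|3|2|1
2|2|3|0|2|1
0|2|3|2|1|1
gen 13: 3|1|2|0|3|3
3|1|3|1|2|2
0|1|1|3|2|1
2|2|3|0|2|1
0|2|3|2|1|1

0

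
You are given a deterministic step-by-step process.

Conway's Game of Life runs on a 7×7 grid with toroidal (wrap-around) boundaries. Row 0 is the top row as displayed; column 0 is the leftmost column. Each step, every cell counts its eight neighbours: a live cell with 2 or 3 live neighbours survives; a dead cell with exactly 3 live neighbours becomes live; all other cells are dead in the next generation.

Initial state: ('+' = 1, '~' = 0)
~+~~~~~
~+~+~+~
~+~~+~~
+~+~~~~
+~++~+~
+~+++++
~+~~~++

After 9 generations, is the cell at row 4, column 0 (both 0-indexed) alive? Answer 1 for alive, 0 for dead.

1

0) ~+~~~~~
~+~+~+~
~+~~+~~
+~+~~~~
+~++~+~
+~+++++
~+~~~++
1) ~+~~+++
++~~+~~
++~++~~
+~+~+~+
+~~~~+~
~~~~~~~
~+~+~~~
2) ~+~++++
~~~~~~~
~~~~+~~
~~+~+~~
++~~~+~
~~~~~~~
+~+~++~
3) ++++~~+
~~~+~~~
~~~+~~~
~+~+++~
~+~~~~~
+~~~++~
+++~~~~
4) ~~~+~~+
++~++~~
~~~+~~~
~~~++~~
++++~~+
+~+~~~+
~~~~++~
5) +~++~~+
+~~++~~
~~~~~~~
++~~+~~
~~~~+++
~~+~+~~
+~~+++~
6) +~+~~~~
+++++~+
++~++~~
+~~~+~+
++~~+~+
~~~~~~~
+~~~~+~
7) ~~+~++~
~~~~+++
~~~~~~~
~~+~+~~
~+~~~~+
~+~~~+~
~+~~~~+
8) +~~++~~
~~~++~+
~~~++~~
~~~~~~~
+++~~+~
~++~~++
+++~+~+
9) ~~~~~~~
~~+~~~~
~~~+++~
~++++~~
+~+~~+~
~~~~+~~
~~~~+~~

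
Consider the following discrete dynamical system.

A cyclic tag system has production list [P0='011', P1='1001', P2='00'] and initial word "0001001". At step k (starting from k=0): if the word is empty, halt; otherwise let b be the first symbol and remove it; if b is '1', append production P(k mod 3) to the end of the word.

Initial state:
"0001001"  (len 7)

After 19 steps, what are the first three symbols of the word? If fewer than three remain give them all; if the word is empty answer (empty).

001

t=0: "0001001"  (len 7)
t=1: "001001"  (len 6)
t=2: "01001"  (len 5)
t=3: "1001"  (len 4)
t=4: "001011"  (len 6)
t=5: "01011"  (len 5)
t=6: "1011"  (len 4)
t=7: "011011"  (len 6)
t=8: "11011"  (len 5)
t=9: "101100"  (len 6)
t=10: "01100011"  (len 8)
t=11: "1100011"  (len 7)
t=12: "10001100"  (len 8)
t=13: "0001100011"  (len 10)
t=14: "001100011"  (len 9)
t=15: "01100011"  (len 8)
t=16: "1100011"  (len 7)
t=17: "1000111001"  (len 10)
t=18: "00011100100"  (len 11)
t=19: "0011100100"  (len 10)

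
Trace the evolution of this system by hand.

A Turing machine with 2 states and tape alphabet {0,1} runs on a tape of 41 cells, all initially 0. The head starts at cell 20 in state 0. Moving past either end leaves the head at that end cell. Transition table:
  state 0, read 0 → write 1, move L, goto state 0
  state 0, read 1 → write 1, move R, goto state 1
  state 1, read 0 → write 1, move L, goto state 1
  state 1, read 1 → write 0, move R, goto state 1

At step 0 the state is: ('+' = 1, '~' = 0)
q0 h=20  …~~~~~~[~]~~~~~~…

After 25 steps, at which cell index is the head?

4

0) q0 h=20  …~~~~~~[~]~~~~~~…
1) q0 h=19  …~~~~~~[~]+~~~~~…
2) q0 h=18  …~~~~~~[~]++~~~~…
3) q0 h=17  …~~~~~~[~]+++~~~…
4) q0 h=16  …~~~~~~[~]++++~~…
5) q0 h=15  …~~~~~~[~]+++++~…
6) q0 h=14  …~~~~~~[~]++++++…
7) q0 h=13  …~~~~~~[~]++++++…
8) q0 h=12  …~~~~~~[~]++++++…
9) q0 h=11  …~~~~~~[~]++++++…
10) q0 h=10  …~~~~~~[~]++++++…
11) q0 h= 9  …~~~~~~[~]++++++…
12) q0 h= 8  …~~~~~~[~]++++++…
13) q0 h= 7  …~~~~~~[~]++++++…
14) q0 h= 6  |~~~~~~[~]++++++…
15) q0 h= 5  |~~~~~[~]++++++…
16) q0 h= 4  |~~~~[~]++++++…
17) q0 h= 3  |~~~[~]++++++…
18) q0 h= 2  |~~[~]++++++…
19) q0 h= 1  |~[~]++++++…
20) q0 h= 0  |[~]++++++…
21) q0 h= 0  |[+]++++++…
22) q1 h= 1  |+[+]++++++…
23) q1 h= 2  |+~[+]++++++…
24) q1 h= 3  |+~~[+]++++++…
25) q1 h= 4  |+~~~[+]++++++…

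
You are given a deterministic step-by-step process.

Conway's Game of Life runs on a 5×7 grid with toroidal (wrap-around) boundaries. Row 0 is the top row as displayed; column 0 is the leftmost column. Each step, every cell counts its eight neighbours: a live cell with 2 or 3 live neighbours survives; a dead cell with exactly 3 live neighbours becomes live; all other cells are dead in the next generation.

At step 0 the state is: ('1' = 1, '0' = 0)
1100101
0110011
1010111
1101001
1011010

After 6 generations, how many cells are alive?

2

step 0: 1100101
0110011
1010111
1101001
1011010
step 1: 0000100
0010000
0000100
0000000
0001010
step 2: 0001100
0001000
0000000
0000100
0000100
step 3: 0001100
0001100
0000000
0000000
0000110
step 4: 0000000
0001100
0000000
0000000
0001110
step 5: 0000010
0000000
0000000
0000100
0000100
step 6: 0000000
0000000
0000000
0000000
0000110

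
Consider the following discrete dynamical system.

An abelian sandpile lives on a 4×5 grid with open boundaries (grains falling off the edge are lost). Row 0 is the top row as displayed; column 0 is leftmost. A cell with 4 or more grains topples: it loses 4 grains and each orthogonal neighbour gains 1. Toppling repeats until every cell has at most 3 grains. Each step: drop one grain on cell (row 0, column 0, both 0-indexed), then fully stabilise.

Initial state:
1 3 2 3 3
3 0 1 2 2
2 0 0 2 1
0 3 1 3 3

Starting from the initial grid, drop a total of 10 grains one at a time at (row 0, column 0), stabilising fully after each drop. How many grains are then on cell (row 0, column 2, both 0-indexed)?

3

t=0: 1 3 2 3 3
3 0 1 2 2
2 0 0 2 1
0 3 1 3 3
t=1: 2 3 2 3 3
3 0 1 2 2
2 0 0 2 1
0 3 1 3 3
t=2: 3 3 2 3 3
3 0 1 2 2
2 0 0 2 1
0 3 1 3 3
t=3: 2 0 3 3 3
0 2 1 2 2
3 0 0 2 1
0 3 1 3 3
t=4: 3 0 3 3 3
0 2 1 2 2
3 0 0 2 1
0 3 1 3 3
t=5: 0 1 3 3 3
1 2 1 2 2
3 0 0 2 1
0 3 1 3 3
t=6: 1 1 3 3 3
1 2 1 2 2
3 0 0 2 1
0 3 1 3 3
t=7: 2 1 3 3 3
1 2 1 2 2
3 0 0 2 1
0 3 1 3 3
t=8: 3 1 3 3 3
1 2 1 2 2
3 0 0 2 1
0 3 1 3 3
t=9: 0 2 3 3 3
2 2 1 2 2
3 0 0 2 1
0 3 1 3 3
t=10: 1 2 3 3 3
2 2 1 2 2
3 0 0 2 1
0 3 1 3 3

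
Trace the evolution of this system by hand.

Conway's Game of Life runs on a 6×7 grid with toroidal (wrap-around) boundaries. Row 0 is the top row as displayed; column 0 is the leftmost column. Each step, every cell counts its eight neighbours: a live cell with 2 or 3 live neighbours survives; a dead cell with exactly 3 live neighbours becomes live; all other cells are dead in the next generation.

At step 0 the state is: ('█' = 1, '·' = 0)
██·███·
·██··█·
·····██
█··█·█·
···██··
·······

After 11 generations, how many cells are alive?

k=0  ██·███·
·██··█·
·····██
█··█·█·
···██··
·······
k=1  ██·████
·███···
███··█·
···█·█·
···██··
··█··█·
k=2  █····██
·······
█·····█
·█·█·██
··██·█·
███····
k=3  █·····█
·····█·
█····██
·█·█·█·
···█·█·
█·████·
k=4  ██·█···
·····█·
█····█·
█·█··█·
·█···█·
████·█·
k=5  █··█···
██··█··
·█··██·
█···██·
···█·█·
···█···
k=6  █████··
███████
·█·█···
···█···
···█·██
··██···
k=7  ·······
·····██
·█···██
···█···
···█···
█····██
k=8  █······
█····██
█···███
··█·█··
····█·█
······█
k=9  █····█·
·█··█··
██·██··
█···█··
···█···
█····██
k=10  ██··██·
·██████
██████·
███·█··
█···██·
█···██·
k=11  ·······
·······
·······
·······
█······
█··█···

3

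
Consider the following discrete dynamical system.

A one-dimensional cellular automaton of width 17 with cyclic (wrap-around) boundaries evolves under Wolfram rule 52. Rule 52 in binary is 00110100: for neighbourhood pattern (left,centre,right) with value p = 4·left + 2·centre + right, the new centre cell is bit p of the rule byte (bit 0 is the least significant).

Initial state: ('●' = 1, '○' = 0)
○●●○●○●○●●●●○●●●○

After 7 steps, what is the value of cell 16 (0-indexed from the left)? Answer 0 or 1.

[0] ○●●○●○●○●●●●○●●●○
[1] ○○○●●●●●○○○○●○○○●
[2] ●○○○○○○○●○○○●●○○●
[3] ○●○○○○○○●●○○○○●○○
[4] ○●●○○○○○○○●○○○●●○
[5] ○○○●○○○○○○●●○○○○●
[6] ●○○●●○○○○○○○●○○○●
[7] ○●○○○●○○○○○○●●○○○

0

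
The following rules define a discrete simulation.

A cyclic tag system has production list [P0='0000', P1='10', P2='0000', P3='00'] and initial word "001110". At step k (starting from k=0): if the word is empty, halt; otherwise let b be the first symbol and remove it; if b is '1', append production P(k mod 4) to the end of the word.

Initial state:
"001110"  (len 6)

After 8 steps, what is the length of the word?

step 0: "001110"  (len 6)
step 1: "01110"  (len 5)
step 2: "1110"  (len 4)
step 3: "1100000"  (len 7)
step 4: "10000000"  (len 8)
step 5: "00000000000"  (len 11)
step 6: "0000000000"  (len 10)
step 7: "000000000"  (len 9)
step 8: "00000000"  (len 8)

8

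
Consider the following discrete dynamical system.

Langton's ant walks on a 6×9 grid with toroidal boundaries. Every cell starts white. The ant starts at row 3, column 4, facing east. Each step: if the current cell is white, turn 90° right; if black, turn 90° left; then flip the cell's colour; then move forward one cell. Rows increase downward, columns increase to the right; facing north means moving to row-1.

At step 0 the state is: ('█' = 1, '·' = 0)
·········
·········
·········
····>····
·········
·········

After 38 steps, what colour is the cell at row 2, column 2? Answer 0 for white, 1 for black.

k=0  ·········
·········
·········
····>····
·········
·········
k=1  ·········
·········
·········
····█····
····v····
·········
k=2  ·········
·········
·········
····█····
···<█····
·········
k=3  ·········
·········
·········
···^█····
···██····
·········
k=4  ·········
·········
·········
···█>····
···██····
·········
k=5  ·········
·········
····^····
···█·····
···██····
·········
k=6  ·········
·········
····█>···
···█·····
···██····
·········
k=7  ·········
·········
····██···
···█·v···
···██····
·········
k=8  ·········
·········
····██···
···█<█···
···██····
·········
k=9  ·········
·········
····^█···
···███···
···██····
·········
k=10  ·········
·········
···<·█···
···███···
···██····
·········
k=11  ·········
···^·····
···█·█···
···███···
···██····
·········
k=12  ·········
···█>····
···█·█···
···███···
···██····
·········
k=13  ·········
···██····
···█v█···
···███···
···██····
·········
k=14  ·········
···██····
···<██···
···███···
···██····
·········
k=15  ·········
···██····
····██···
···v██···
···██····
·········
k=16  ·········
···██····
····██···
····>█···
···██····
·········
k=17  ·········
···██····
····^█···
·····█···
···██····
·········
k=18  ·········
···██····
···<·█···
·····█···
···██····
·········
k=19  ·········
···^█····
···█·█···
·····█···
···██····
·········
k=20  ·········
··<·█····
···█·█···
·····█···
···██····
·········
k=21  ··^······
··█·█····
···█·█···
·····█···
···██····
·········
k=22  ··█>·····
··█·█····
···█·█···
·····█···
···██····
·········
k=23  ··██·····
··█v█····
···█·█···
·····█···
···██····
·········
k=24  ··██·····
··<██····
···█·█···
·····█···
···██····
·········
k=25  ··██·····
···██····
··v█·█···
·····█···
···██····
·········
k=26  ··██·····
···██····
·<██·█···
·····█···
···██····
·········
k=27  ··██·····
·^·██····
·███·█···
·····█···
···██····
·········
k=28  ··██·····
·█>██····
·███·█···
·····█···
···██····
·········
k=29  ··██·····
·████····
·█v█·█···
·····█···
···██····
·········
k=30  ··██·····
·████····
·█·>·█···
·····█···
···██····
·········
k=31  ··██·····
·██^█····
·█···█···
·····█···
···██····
·········
k=32  ··██·····
·█<·█····
·█···█···
·····█···
···██····
·········
k=33  ··██·····
·█··█····
·█v··█···
·····█···
···██····
·········
k=34  ··██·····
·█··█····
·<█··█···
·····█···
···██····
·········
k=35  ··██·····
·█··█····
··█··█···
·v···█···
···██····
·········
k=36  ··██·····
·█··█····
··█··█···
<█···█···
···██····
·········
k=37  ··██·····
·█··█····
^·█··█···
██···█···
···██····
·········
k=38  ··██·····
·█··█····
█>█··█···
██···█···
···██····
·········

1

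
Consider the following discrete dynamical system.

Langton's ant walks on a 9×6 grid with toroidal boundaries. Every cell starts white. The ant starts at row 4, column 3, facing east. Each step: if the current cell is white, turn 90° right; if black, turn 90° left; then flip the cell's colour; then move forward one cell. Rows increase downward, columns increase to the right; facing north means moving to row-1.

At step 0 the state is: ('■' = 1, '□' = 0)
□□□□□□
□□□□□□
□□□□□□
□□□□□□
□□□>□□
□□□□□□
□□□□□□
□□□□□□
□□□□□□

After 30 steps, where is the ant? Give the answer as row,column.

step 0: □□□□□□
□□□□□□
□□□□□□
□□□□□□
□□□>□□
□□□□□□
□□□□□□
□□□□□□
□□□□□□
step 1: □□□□□□
□□□□□□
□□□□□□
□□□□□□
□□□■□□
□□□v□□
□□□□□□
□□□□□□
□□□□□□
step 2: □□□□□□
□□□□□□
□□□□□□
□□□□□□
□□□■□□
□□<■□□
□□□□□□
□□□□□□
□□□□□□
step 3: □□□□□□
□□□□□□
□□□□□□
□□□□□□
□□^■□□
□□■■□□
□□□□□□
□□□□□□
□□□□□□
step 4: □□□□□□
□□□□□□
□□□□□□
□□□□□□
□□■>□□
□□■■□□
□□□□□□
□□□□□□
□□□□□□
step 5: □□□□□□
□□□□□□
□□□□□□
□□□^□□
□□■□□□
□□■■□□
□□□□□□
□□□□□□
□□□□□□
step 6: □□□□□□
□□□□□□
□□□□□□
□□□■>□
□□■□□□
□□■■□□
□□□□□□
□□□□□□
□□□□□□
step 7: □□□□□□
□□□□□□
□□□□□□
□□□■■□
□□■□v□
□□■■□□
□□□□□□
□□□□□□
□□□□□□
step 8: □□□□□□
□□□□□□
□□□□□□
□□□■■□
□□■<■□
□□■■□□
□□□□□□
□□□□□□
□□□□□□
step 9: □□□□□□
□□□□□□
□□□□□□
□□□^■□
□□■■■□
□□■■□□
□□□□□□
□□□□□□
□□□□□□
step 10: □□□□□□
□□□□□□
□□□□□□
□□<□■□
□□■■■□
□□■■□□
□□□□□□
□□□□□□
□□□□□□
step 11: □□□□□□
□□□□□□
□□^□□□
□□■□■□
□□■■■□
□□■■□□
□□□□□□
□□□□□□
□□□□□□
step 12: □□□□□□
□□□□□□
□□■>□□
□□■□■□
□□■■■□
□□■■□□
□□□□□□
□□□□□□
□□□□□□
step 13: □□□□□□
□□□□□□
□□■■□□
□□■v■□
□□■■■□
□□■■□□
□□□□□□
□□□□□□
□□□□□□
step 14: □□□□□□
□□□□□□
□□■■□□
□□<■■□
□□■■■□
□□■■□□
□□□□□□
□□□□□□
□□□□□□
step 15: □□□□□□
□□□□□□
□□■■□□
□□□■■□
□□v■■□
□□■■□□
□□□□□□
□□□□□□
□□□□□□
step 16: □□□□□□
□□□□□□
□□■■□□
□□□■■□
□□□>■□
□□■■□□
□□□□□□
□□□□□□
□□□□□□
step 17: □□□□□□
□□□□□□
□□■■□□
□□□^■□
□□□□■□
□□■■□□
□□□□□□
□□□□□□
□□□□□□
step 18: □□□□□□
□□□□□□
□□■■□□
□□<□■□
□□□□■□
□□■■□□
□□□□□□
□□□□□□
□□□□□□
step 19: □□□□□□
□□□□□□
□□^■□□
□□■□■□
□□□□■□
□□■■□□
□□□□□□
□□□□□□
□□□□□□
step 20: □□□□□□
□□□□□□
□<□■□□
□□■□■□
□□□□■□
□□■■□□
□□□□□□
□□□□□□
□□□□□□
step 21: □□□□□□
□^□□□□
□■□■□□
□□■□■□
□□□□■□
□□■■□□
□□□□□□
□□□□□□
□□□□□□
step 22: □□□□□□
□■>□□□
□■□■□□
□□■□■□
□□□□■□
□□■■□□
□□□□□□
□□□□□□
□□□□□□
step 23: □□□□□□
□■■□□□
□■v■□□
□□■□■□
□□□□■□
□□■■□□
□□□□□□
□□□□□□
□□□□□□
step 24: □□□□□□
□■■□□□
□<■■□□
□□■□■□
□□□□■□
□□■■□□
□□□□□□
□□□□□□
□□□□□□
step 25: □□□□□□
□■■□□□
□□■■□□
□v■□■□
□□□□■□
□□■■□□
□□□□□□
□□□□□□
□□□□□□
step 26: □□□□□□
□■■□□□
□□■■□□
<■■□■□
□□□□■□
□□■■□□
□□□□□□
□□□□□□
□□□□□□
step 27: □□□□□□
□■■□□□
^□■■□□
■■■□■□
□□□□■□
□□■■□□
□□□□□□
□□□□□□
□□□□□□
step 28: □□□□□□
□■■□□□
■>■■□□
■■■□■□
□□□□■□
□□■■□□
□□□□□□
□□□□□□
□□□□□□
step 29: □□□□□□
□■■□□□
■■■■□□
■v■□■□
□□□□■□
□□■■□□
□□□□□□
□□□□□□
□□□□□□
step 30: □□□□□□
□■■□□□
■■■■□□
■□>□■□
□□□□■□
□□■■□□
□□□□□□
□□□□□□
□□□□□□

3,2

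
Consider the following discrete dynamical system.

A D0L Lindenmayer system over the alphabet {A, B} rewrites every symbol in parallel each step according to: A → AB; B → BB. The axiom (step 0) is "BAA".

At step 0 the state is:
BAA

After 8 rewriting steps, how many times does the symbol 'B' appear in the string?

step 0: BAA
step 1: BBABAB
step 2: BBBBABBBABBB
step 3: BBBBBBBBABBBBBBBABBBBBBB
step 4: BBBBBBBBBBBBBBBBABBBBBBBBBBBBBBBABBBBBBBBBBBBBBB
step 5: BBBBBBBBBBBBBBBBBBBBBBBBBBBBBBBBABBBBBBBBBBBBBBBBBBBBBBBBBBBBBBBABBBBBBBBBBBBBBBBBBBBBBBBBBBBBBB
step 6: BBBBBBBBBBBBBBBBBBBBBBBBBBBBBBBBBBBBBBBBBBBBBBBBBBBBBBBBBB…BBBBBBBBBBBBBBBBBBBBBBBBBBBBBBBBBBBBBBBBBBBBBBBBBBBBBBBBBB  (len 192)
step 7: BBBBBBBBBBBBBBBBBBBBBBBBBBBBBBBBBBBBBBBBBBBBBBBBBBBBBBBBBB…BBBBBBBBBBBBBBBBBBBBBBBBBBBBBBBBBBBBBBBBBBBBBBBBBBBBBBBBBB  (len 384)
step 8: BBBBBBBBBBBBBBBBBBBBBBBBBBBBBBBBBBBBBBBBBBBBBBBBBBBBBBBBBB…BBBBBBBBBBBBBBBBBBBBBBBBBBBBBBBBBBBBBBBBBBBBBBBBBBBBBBBBBB  (len 768)

766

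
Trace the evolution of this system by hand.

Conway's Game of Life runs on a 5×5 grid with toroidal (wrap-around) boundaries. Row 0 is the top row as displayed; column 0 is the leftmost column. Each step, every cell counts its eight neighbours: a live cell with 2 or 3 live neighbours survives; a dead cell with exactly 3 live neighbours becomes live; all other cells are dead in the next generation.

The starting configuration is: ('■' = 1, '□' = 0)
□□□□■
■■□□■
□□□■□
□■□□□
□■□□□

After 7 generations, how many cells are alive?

5

[0] □□□□■
■■□□■
□□□■□
□■□□□
□■□□□
[1] □■□□■
■□□■■
□■■□■
□□■□□
■□□□□
[2] □■□■□
□□□□□
□■■□■
■□■■□
■■□□□
[3] ■■■□□
■■□■□
■■■□■
□□□■□
■□□■□
[4] □□□■□
□□□■□
□□□□□
□□□■□
■□□■□
[5] □□■■□
□□□□□
□□□□□
□□□□■
□□■■□
[6] □□■■□
□□□□□
□□□□□
□□□■□
□□■□■
[7] □□■■□
□□□□□
□□□□□
□□□■□
□□■□■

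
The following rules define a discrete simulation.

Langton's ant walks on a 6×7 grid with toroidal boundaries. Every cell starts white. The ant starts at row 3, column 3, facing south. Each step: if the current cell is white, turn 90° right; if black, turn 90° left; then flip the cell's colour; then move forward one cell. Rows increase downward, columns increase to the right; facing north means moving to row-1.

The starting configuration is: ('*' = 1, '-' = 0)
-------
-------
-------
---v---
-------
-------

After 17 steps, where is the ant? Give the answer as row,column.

3,4

gen 0: -------
-------
-------
---v---
-------
-------
gen 1: -------
-------
-------
--<*---
-------
-------
gen 2: -------
-------
--^----
--**---
-------
-------
gen 3: -------
-------
--*>---
--**---
-------
-------
gen 4: -------
-------
--**---
--*v---
-------
-------
gen 5: -------
-------
--**---
--*->--
-------
-------
gen 6: -------
-------
--**---
--*-*--
----v--
-------
gen 7: -------
-------
--**---
--*-*--
---<*--
-------
gen 8: -------
-------
--**---
--*^*--
---**--
-------
gen 9: -------
-------
--**---
--**>--
---**--
-------
gen 10: -------
-------
--**^--
--**---
---**--
-------
gen 11: -------
-------
--***>-
--**---
---**--
-------
gen 12: -------
-------
--****-
--**-v-
---**--
-------
gen 13: -------
-------
--****-
--**<*-
---**--
-------
gen 14: -------
-------
--**^*-
--****-
---**--
-------
gen 15: -------
-------
--*<-*-
--****-
---**--
-------
gen 16: -------
-------
--*--*-
--*v**-
---**--
-------
gen 17: -------
-------
--*--*-
--*->*-
---**--
-------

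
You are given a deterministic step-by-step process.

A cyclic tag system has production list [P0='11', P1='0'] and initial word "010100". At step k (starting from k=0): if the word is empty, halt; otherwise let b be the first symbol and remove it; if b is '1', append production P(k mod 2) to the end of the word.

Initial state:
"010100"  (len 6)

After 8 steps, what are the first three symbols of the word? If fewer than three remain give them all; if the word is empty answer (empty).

(empty)

k=0  "010100"  (len 6)
k=1  "10100"  (len 5)
k=2  "01000"  (len 5)
k=3  "1000"  (len 4)
k=4  "0000"  (len 4)
k=5  "000"  (len 3)
k=6  "00"  (len 2)
k=7  "0"  (len 1)
k=8  (halted — word empty)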